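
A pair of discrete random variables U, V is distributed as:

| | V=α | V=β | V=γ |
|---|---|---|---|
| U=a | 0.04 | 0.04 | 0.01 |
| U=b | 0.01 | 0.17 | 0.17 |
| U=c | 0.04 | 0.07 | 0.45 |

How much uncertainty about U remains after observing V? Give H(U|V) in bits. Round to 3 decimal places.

1.099 bits

Chain rule: H(U|V) = H(U,V) − H(V).
Marginals: p(U) = (0.0900, 0.3500, 0.5600), p(V) = (0.0900, 0.2800, 0.6300).
H(U,V) = 2.3463 bits; H(V) = 1.2468 bits.
H(U|V) = 2.3463 − 1.2468 = 1.099 bits.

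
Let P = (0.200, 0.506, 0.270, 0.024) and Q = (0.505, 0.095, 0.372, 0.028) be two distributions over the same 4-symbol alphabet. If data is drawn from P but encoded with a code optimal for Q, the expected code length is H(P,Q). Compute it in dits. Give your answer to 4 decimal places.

0.7298 dits

H(P,Q) = −Σ p·log₁₀ q.
  −0.200·log₁₀(0.505) = 0.05934
  −0.506·log₁₀(0.095) = 0.51727
  −0.270·log₁₀(0.372) = 0.11595
  −0.024·log₁₀(0.028) = 0.03727
H(P,Q) = 0.7298 dits.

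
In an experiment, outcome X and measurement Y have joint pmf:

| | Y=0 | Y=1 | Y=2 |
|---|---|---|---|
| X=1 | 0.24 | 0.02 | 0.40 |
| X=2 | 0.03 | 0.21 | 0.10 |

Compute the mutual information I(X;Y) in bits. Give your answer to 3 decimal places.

Marginals: p(X) = (0.6600, 0.3400), p(Y) = (0.2700, 0.2300, 0.5000).
I(X;Y) = H(X) + H(Y) − H(X,Y).
H(X) = 0.9248, H(Y) = 1.4977, H(X,Y) = 2.0926.
I(X;Y) = 0.9248 + 1.4977 − 2.0926 = 0.330 bits.

0.330 bits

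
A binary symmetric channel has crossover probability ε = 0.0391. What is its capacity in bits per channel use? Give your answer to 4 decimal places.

0.7618 bits

Binary symmetric channel: C = 1 − h₂(ε) where h₂ is the binary entropy function.
h₂(0.0391) = −0.0391·log₂0.0391 − 0.9609·log₂0.9609 = 0.2382.
C = 1 − 0.2382 = 0.7618 bits per channel use.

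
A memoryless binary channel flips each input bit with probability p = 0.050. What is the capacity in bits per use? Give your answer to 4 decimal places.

Binary symmetric channel: C = 1 − h₂(ε) where h₂ is the binary entropy function.
h₂(0.050) = −0.050·log₂0.050 − 0.950·log₂0.950 = 0.2864.
C = 1 − 0.2864 = 0.7136 bits per channel use.

0.7136 bits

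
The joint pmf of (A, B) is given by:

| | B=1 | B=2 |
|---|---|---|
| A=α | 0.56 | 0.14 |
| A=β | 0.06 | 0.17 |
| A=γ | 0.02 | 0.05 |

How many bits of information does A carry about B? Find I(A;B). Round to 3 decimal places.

Marginals: p(A) = (0.7000, 0.2300, 0.0700), p(B) = (0.6400, 0.3600).
I(A;B) = Σ p(x,y)·log₂[p(x,y)/(p(x)p(y))].
  (α,1): 0.56·log₂(1.2500) = 0.1803
  (α,2): 0.14·log₂(0.5556) = -0.1187
  (β,1): 0.06·log₂(0.4076) = -0.0777
  (β,2): 0.17·log₂(2.0531) = 0.1764
  (γ,1): 0.02·log₂(0.4464) = -0.0233
  (γ,2): 0.05·log₂(1.9841) = 0.0494
Sum = 0.186 bits.

0.186 bits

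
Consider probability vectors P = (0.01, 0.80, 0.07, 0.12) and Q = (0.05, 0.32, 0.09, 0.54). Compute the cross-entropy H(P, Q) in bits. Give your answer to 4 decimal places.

1.7082 bits

H(P,Q) = −Σ p·log₂ q.
  −0.01·log₂(0.05) = 0.04322
  −0.80·log₂(0.32) = 1.31508
  −0.07·log₂(0.09) = 0.24318
  −0.12·log₂(0.54) = 0.10668
H(P,Q) = 1.7082 bits.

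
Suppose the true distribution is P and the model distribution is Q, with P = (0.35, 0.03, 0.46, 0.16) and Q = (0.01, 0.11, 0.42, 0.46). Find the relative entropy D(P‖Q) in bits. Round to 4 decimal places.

D(P‖Q) = Σ p·log₂(p/q).
  0.35·log₂(0.35/0.01) = 1.79525
  0.03·log₂(0.03/0.11) = -0.05623
  0.46·log₂(0.46/0.42) = 0.06037
  0.16·log₂(0.16/0.46) = -0.24377
D(P‖Q) = 1.5556 bits.

1.5556 bits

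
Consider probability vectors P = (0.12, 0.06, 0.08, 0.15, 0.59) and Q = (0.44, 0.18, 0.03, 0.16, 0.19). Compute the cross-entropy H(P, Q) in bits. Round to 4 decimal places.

2.5055 bits

H(P,Q) = −Σ p·log₂ q.
  −0.12·log₂(0.44) = 0.14213
  −0.06·log₂(0.18) = 0.14844
  −0.08·log₂(0.03) = 0.40471
  −0.15·log₂(0.16) = 0.39658
  −0.59·log₂(0.19) = 1.41360
H(P,Q) = 2.5055 bits.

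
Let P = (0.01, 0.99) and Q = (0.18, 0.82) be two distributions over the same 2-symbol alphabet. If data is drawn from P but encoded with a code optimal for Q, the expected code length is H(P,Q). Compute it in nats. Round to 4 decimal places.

H(P,Q) = −Σ p·ln q.
  −0.01·ln(0.18) = 0.01715
  −0.99·ln(0.82) = 0.19647
H(P,Q) = 0.2136 nats.

0.2136 nats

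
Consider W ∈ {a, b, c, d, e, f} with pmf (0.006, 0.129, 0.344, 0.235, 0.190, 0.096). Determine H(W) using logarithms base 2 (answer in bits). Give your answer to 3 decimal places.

2.226 bits

H(W) = −Σ p·log₂ p.
  −(0.006)·log₂(0.006) = 0.0443
  −(0.129)·log₂(0.129) = 0.3811
  −(0.344)·log₂(0.344) = 0.5296
  −(0.235)·log₂(0.235) = 0.4910
  −(0.190)·log₂(0.190) = 0.4552
  −(0.096)·log₂(0.096) = 0.3246
Sum: 0.0443 + 0.3811 + 0.5296 + 0.4910 + 0.4552 + 0.3246 = 2.226 bits.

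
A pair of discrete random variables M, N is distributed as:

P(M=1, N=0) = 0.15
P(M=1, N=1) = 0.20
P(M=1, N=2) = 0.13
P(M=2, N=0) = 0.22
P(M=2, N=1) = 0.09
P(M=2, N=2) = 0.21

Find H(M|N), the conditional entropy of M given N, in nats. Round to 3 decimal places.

0.656 nats

Marginals: p(M) = (0.4800, 0.5200), p(N) = (0.3700, 0.2900, 0.3400).
H(M|N) = Σ p(N) · H(M|N=·).
  N=0: p=0.3700, H(M|N=0) = 0.6751
  N=1: p=0.2900, H(M|N=1) = 0.6194
  N=2: p=0.3400, H(M|N=2) = 0.6652
Weighted sum = 0.656 nats.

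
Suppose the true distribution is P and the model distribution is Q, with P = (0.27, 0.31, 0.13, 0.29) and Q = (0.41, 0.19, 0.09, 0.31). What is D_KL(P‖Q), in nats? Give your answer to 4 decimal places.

D(P‖Q) = Σ p·ln(p/q).
  0.27·ln(0.27/0.41) = -0.11279
  0.31·ln(0.31/0.19) = 0.15176
  0.13·ln(0.13/0.09) = 0.04780
  0.29·ln(0.29/0.31) = -0.01934
D(P‖Q) = 0.0674 nats.

0.0674 nats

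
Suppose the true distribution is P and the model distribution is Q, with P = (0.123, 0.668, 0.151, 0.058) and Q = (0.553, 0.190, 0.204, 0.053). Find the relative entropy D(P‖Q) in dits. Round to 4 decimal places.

0.2670 dits

D(P‖Q) = Σ p·log₁₀(p/q).
  0.123·log₁₀(0.123/0.553) = -0.08030
  0.668·log₁₀(0.668/0.190) = 0.36474
  0.151·log₁₀(0.151/0.204) = -0.01973
  0.058·log₁₀(0.058/0.053) = 0.00227
D(P‖Q) = 0.2670 dits.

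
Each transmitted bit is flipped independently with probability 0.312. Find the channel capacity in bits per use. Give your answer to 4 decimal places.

Binary symmetric channel: C = 1 − h₂(ε) where h₂ is the binary entropy function.
h₂(0.312) = −0.312·log₂0.312 − 0.688·log₂0.688 = 0.8955.
C = 1 − 0.8955 = 0.1045 bits per channel use.

0.1045 bits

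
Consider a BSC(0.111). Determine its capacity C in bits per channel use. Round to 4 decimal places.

Binary symmetric channel: C = 1 − h₂(ε) where h₂ is the binary entropy function.
h₂(0.111) = −0.111·log₂0.111 − 0.889·log₂0.889 = 0.5029.
C = 1 − 0.5029 = 0.4971 bits per channel use.

0.4971 bits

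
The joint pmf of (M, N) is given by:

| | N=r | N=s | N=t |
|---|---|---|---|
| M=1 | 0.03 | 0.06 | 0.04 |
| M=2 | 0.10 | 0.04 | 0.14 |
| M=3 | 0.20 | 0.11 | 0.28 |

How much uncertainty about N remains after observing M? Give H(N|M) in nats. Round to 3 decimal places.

1.025 nats

Marginals: p(M) = (0.1300, 0.2800, 0.5900), p(N) = (0.3300, 0.2100, 0.4600).
H(N|M) = Σ p(M) · H(N|M=·).
  M=1: p=0.1300, H(N|M=1) = 1.0579
  M=2: p=0.2800, H(N|M=2) = 0.9923
  M=3: p=0.5900, H(N|M=3) = 1.0336
Weighted sum = 1.025 nats.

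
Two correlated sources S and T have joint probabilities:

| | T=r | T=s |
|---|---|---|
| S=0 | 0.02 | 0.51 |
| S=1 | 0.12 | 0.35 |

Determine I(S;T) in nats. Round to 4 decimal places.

0.0528 nats

Marginals: p(S) = (0.5300, 0.4700), p(T) = (0.1400, 0.8600).
I(S;T) = Σ p(x,y)·ln[p(x,y)/(p(x)p(y))].
  (0,r): 0.02·ln(0.2695) = -0.02622
  (0,s): 0.51·ln(1.1189) = 0.05730
  (1,r): 0.12·ln(1.8237) = 0.07210
  (1,s): 0.35·ln(0.8659) = -0.05039
Sum = 0.0528 nats.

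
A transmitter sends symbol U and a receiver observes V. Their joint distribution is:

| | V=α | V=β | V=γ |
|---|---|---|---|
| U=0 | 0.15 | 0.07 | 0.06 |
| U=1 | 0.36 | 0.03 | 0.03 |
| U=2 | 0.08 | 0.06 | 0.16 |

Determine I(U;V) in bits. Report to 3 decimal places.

0.218 bits

Marginals: p(U) = (0.2800, 0.4200, 0.3000), p(V) = (0.5900, 0.1600, 0.2500).
I(U;V) = H(U) + H(V) − H(U,V).
H(U) = 1.5610, H(V) = 1.3721, H(U,V) = 2.7148.
I(U;V) = 1.5610 + 1.3721 − 2.7148 = 0.218 bits.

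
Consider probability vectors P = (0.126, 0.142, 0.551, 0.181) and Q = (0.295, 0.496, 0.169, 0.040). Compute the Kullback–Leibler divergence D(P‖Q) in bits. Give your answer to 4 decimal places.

D(P‖Q) = Σ p·log₂(p/q).
  0.126·log₂(0.126/0.295) = -0.15464
  0.142·log₂(0.142/0.496) = -0.25623
  0.551·log₂(0.551/0.169) = 0.93947
  0.181·log₂(0.181/0.040) = 0.39420
D(P‖Q) = 0.9228 bits.

0.9228 bits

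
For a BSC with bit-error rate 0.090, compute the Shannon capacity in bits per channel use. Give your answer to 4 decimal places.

Binary symmetric channel: C = 1 − h₂(ε) where h₂ is the binary entropy function.
h₂(0.090) = −0.090·log₂0.090 − 0.910·log₂0.910 = 0.4365.
C = 1 − 0.4365 = 0.5635 bits per channel use.

0.5635 bits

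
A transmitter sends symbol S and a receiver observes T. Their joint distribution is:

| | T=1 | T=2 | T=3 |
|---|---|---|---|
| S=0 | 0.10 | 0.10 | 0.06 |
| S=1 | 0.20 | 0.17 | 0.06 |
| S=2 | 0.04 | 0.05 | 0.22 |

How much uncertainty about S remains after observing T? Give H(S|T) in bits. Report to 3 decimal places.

1.348 bits

Marginals: p(S) = (0.2600, 0.4300, 0.3100), p(T) = (0.3400, 0.3200, 0.3400).
H(S|T) = Σ p(T) · H(S|T=·).
  T=1: p=0.3400, H(S|T=1) = 1.3328
  T=2: p=0.3200, H(S|T=2) = 1.4276
  T=3: p=0.3400, H(S|T=3) = 1.2896
Weighted sum = 1.348 bits.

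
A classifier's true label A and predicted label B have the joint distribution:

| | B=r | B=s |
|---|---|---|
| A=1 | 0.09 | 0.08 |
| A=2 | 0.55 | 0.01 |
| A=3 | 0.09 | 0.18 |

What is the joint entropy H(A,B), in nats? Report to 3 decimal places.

1.319 nats

H(A,B) = −Σ p(x,y)·ln p(x,y) over all 6 cells.
  cell (1,r): −0.09·ln0.09 = 0.2167
  cell (1,s): −0.08·ln0.08 = 0.2021
  cell (2,r): −0.55·ln0.55 = 0.3288
  cell (2,s): −0.01·ln0.01 = 0.0461
  cell (3,r): −0.09·ln0.09 = 0.2167
  cell (3,s): −0.18·ln0.18 = 0.3087
Sum = 1.319 nats.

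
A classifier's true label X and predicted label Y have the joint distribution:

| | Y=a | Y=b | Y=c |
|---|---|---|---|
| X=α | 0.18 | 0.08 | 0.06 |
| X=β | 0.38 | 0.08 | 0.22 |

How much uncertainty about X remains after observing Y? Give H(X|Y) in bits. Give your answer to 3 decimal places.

0.877 bits

Marginals: p(X) = (0.3200, 0.6800), p(Y) = (0.5600, 0.1600, 0.2800).
H(X|Y) = Σ p(Y) · H(X|Y=·).
  Y=a: p=0.5600, H(X|Y=a) = 0.9059
  Y=b: p=0.1600, H(X|Y=b) = 1.0000
  Y=c: p=0.2800, H(X|Y=c) = 0.7496
Weighted sum = 0.877 bits.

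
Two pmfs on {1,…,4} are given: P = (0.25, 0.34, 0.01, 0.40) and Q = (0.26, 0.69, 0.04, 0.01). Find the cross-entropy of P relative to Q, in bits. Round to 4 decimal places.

3.3718 bits

H(P,Q) = −Σ p·log₂ q.
  −0.25·log₂(0.26) = 0.48585
  −0.34·log₂(0.69) = 0.18201
  −0.01·log₂(0.04) = 0.04644
  −0.40·log₂(0.01) = 2.65754
H(P,Q) = 3.3718 bits.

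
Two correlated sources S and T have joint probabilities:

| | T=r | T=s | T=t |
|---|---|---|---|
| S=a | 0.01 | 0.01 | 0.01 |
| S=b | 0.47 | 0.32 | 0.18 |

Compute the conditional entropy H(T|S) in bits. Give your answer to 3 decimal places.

Chain rule: H(T|S) = H(S,T) − H(S).
Marginals: p(S) = (0.0300, 0.9700), p(T) = (0.4800, 0.3300, 0.1900).
H(S,T) = 1.6826 bits; H(S) = 0.1944 bits.
H(T|S) = 1.6826 − 0.1944 = 1.488 bits.

1.488 bits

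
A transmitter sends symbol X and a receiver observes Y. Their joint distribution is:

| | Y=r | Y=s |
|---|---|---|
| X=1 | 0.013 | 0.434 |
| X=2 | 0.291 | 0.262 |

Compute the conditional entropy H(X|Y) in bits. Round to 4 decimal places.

0.7425 bits

Marginals: p(X) = (0.4470, 0.5530), p(Y) = (0.3040, 0.6960).
H(X|Y) = Σ p(Y) · H(X|Y=·).
  Y=r: p=0.3040, H(X|Y=r) = 0.2548
  Y=s: p=0.6960, H(X|Y=s) = 0.9555
Weighted sum = 0.7425 bits.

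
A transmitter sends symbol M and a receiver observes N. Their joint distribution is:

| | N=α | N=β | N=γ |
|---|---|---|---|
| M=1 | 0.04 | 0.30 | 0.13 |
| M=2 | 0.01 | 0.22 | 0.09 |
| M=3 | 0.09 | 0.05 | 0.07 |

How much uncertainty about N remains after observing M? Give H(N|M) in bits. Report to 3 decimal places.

Marginals: p(M) = (0.4700, 0.3200, 0.2100), p(N) = (0.1400, 0.5700, 0.2900).
H(N|M) = Σ p(M) · H(N|M=·).
  M=1: p=0.4700, H(N|M=1) = 1.2288
  M=2: p=0.3200, H(N|M=2) = 1.0426
  M=3: p=0.2100, H(N|M=3) = 1.5452
Weighted sum = 1.236 bits.

1.236 bits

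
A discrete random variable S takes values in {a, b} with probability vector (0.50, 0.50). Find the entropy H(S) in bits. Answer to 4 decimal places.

H(S) = −Σ p·log₂ p.
  −(0.50)·log₂(0.50) = 0.50000
  −(0.50)·log₂(0.50) = 0.50000
Sum: 0.50000 + 0.50000 = 1.0000 bits.

1.0000 bits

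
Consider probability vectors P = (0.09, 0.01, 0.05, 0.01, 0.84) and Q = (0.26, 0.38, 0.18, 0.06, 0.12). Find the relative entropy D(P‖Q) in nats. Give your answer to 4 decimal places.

D(P‖Q) = Σ p·ln(p/q).
  0.09·ln(0.09/0.26) = -0.09548
  0.01·ln(0.01/0.38) = -0.03638
  0.05·ln(0.05/0.18) = -0.06405
  0.01·ln(0.01/0.06) = -0.01792
  0.84·ln(0.84/0.12) = 1.63456
D(P‖Q) = 1.4207 nats.

1.4207 nats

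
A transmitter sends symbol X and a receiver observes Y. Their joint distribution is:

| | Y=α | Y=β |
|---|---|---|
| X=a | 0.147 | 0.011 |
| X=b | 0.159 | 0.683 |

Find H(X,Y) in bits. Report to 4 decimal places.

1.2757 bits

H(X,Y) = −Σ p(x,y)·log₂ p(x,y) over all 4 cells.
  cell (a,α): −0.147·log₂0.147 = 0.40662
  cell (a,β): −0.011·log₂0.011 = 0.07157
  cell (b,α): −0.159·log₂0.159 = 0.42181
  cell (b,β): −0.683·log₂0.683 = 0.37568
Sum = 1.2757 bits.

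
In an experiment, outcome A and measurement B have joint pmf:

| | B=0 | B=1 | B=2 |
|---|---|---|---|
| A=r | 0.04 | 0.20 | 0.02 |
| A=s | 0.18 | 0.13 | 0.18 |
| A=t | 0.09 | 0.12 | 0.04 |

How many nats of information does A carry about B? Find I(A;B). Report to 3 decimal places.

0.100 nats

Marginals: p(A) = (0.2600, 0.4900, 0.2500), p(B) = (0.3100, 0.4500, 0.2400).
I(A;B) = H(A) + H(B) − H(A,B).
H(A) = 1.0464, H(B) = 1.0649, H(A,B) = 2.0113.
I(A;B) = 1.0464 + 1.0649 − 2.0113 = 0.100 nats.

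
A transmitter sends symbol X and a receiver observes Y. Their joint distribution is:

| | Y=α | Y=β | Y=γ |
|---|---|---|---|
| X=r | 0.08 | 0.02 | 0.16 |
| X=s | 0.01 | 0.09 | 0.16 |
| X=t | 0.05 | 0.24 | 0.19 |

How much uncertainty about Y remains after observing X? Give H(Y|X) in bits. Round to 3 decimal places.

Chain rule: H(Y|X) = H(X,Y) − H(X).
Marginals: p(X) = (0.2600, 0.2600, 0.4800), p(Y) = (0.1400, 0.3500, 0.5100).
H(X,Y) = 2.7950 bits; H(X) = 1.5188 bits.
H(Y|X) = 2.7950 − 1.5188 = 1.276 bits.

1.276 bits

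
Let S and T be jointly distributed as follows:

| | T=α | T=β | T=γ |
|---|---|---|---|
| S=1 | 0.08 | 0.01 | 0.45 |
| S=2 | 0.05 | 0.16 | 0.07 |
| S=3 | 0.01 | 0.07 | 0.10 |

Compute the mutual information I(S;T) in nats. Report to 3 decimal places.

0.213 nats

Marginals: p(S) = (0.5400, 0.2800, 0.1800), p(T) = (0.1400, 0.2400, 0.6200).
I(S;T) = H(S) + H(T) − H(S,T).
H(S) = 0.9978, H(T) = 0.9141, H(S,T) = 1.6990.
I(S;T) = 0.9978 + 0.9141 − 1.6990 = 0.213 nats.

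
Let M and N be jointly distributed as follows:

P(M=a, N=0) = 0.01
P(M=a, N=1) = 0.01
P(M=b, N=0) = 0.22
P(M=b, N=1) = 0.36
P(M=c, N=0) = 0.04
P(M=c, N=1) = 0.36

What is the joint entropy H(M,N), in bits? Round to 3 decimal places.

1.860 bits

H(M,N) = −Σ p(x,y)·log₂ p(x,y) over all 6 cells.
  cell (a,0): −0.01·log₂0.01 = 0.0664
  cell (a,1): −0.01·log₂0.01 = 0.0664
  cell (b,0): −0.22·log₂0.22 = 0.4806
  cell (b,1): −0.36·log₂0.36 = 0.5306
  cell (c,0): −0.04·log₂0.04 = 0.1858
  cell (c,1): −0.36·log₂0.36 = 0.5306
Sum = 1.860 bits.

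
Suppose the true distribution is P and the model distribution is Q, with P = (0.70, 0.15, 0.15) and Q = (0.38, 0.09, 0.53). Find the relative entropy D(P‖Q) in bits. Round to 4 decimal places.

D(P‖Q) = Σ p·log₂(p/q).
  0.70·log₂(0.70/0.38) = 0.61695
  0.15·log₂(0.15/0.09) = 0.11054
  0.15·log₂(0.15/0.53) = -0.27315
D(P‖Q) = 0.4543 bits.

0.4543 bits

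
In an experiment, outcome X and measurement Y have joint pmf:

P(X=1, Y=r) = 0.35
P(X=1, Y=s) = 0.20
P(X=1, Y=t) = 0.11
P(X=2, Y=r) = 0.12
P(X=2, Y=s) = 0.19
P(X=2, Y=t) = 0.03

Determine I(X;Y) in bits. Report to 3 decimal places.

Marginals: p(X) = (0.6600, 0.3400), p(Y) = (0.4700, 0.3900, 0.1400).
I(X;Y) = Σ p(x,y)·log₂[p(x,y)/(p(x)p(y))].
  (1,r): 0.35·log₂(1.1283) = 0.0610
  (1,s): 0.20·log₂(0.7770) = -0.0728
  (1,t): 0.11·log₂(1.1905) = 0.0277
  (2,r): 0.12·log₂(0.7509) = -0.0496
  (2,s): 0.19·log₂(1.4329) = 0.0986
  (2,t): 0.03·log₂(0.6303) = -0.0200
Sum = 0.045 bits.

0.045 bits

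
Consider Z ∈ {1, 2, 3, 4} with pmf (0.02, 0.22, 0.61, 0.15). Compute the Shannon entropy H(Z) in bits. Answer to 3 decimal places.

1.439 bits

H(Z) = −Σ p·log₂ p.
  −(0.02)·log₂(0.02) = 0.1129
  −(0.22)·log₂(0.22) = 0.4806
  −(0.61)·log₂(0.61) = 0.4350
  −(0.15)·log₂(0.15) = 0.4105
Sum: 0.1129 + 0.4806 + 0.4350 + 0.4105 = 1.439 bits.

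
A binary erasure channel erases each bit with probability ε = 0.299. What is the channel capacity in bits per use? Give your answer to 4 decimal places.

Binary erasure channel: capacity C = 1 − ε.
C = 1 − 0.299 = 0.7010 bits per channel use.

0.7010 bits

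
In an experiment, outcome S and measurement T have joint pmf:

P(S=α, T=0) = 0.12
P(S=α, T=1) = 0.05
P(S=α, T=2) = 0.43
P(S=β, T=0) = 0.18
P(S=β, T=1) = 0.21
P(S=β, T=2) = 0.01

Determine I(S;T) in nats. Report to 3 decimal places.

0.296 nats

Marginals: p(S) = (0.6000, 0.4000), p(T) = (0.3000, 0.2600, 0.4400).
I(S;T) = H(S) + H(T) − H(S,T).
H(S) = 0.6730, H(T) = 1.0727, H(S,T) = 1.4496.
I(S;T) = 0.6730 + 1.0727 − 1.4496 = 0.296 nats.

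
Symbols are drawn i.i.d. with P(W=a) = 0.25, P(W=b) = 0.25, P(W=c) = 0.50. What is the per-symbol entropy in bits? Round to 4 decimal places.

1.5000 bits

H(W) = −Σ p·log₂ p.
  −(0.25)·log₂(0.25) = 0.50000
  −(0.25)·log₂(0.25) = 0.50000
  −(0.50)·log₂(0.50) = 0.50000
Sum: 0.50000 + 0.50000 + 0.50000 = 1.5000 bits.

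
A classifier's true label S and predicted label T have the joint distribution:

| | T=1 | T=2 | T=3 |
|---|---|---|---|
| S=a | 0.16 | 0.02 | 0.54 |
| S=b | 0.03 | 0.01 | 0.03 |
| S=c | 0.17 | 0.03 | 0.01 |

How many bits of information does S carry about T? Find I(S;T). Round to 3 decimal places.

Marginals: p(S) = (0.7200, 0.0700, 0.2100), p(T) = (0.3600, 0.0600, 0.5800).
I(S;T) = Σ p(x,y)·log₂[p(x,y)/(p(x)p(y))].
  (a,1): 0.16·log₂(0.6173) = -0.1114
  (a,2): 0.02·log₂(0.4630) = -0.0222
  (a,3): 0.54·log₂(1.2931) = 0.2003
  (b,1): 0.03·log₂(1.1905) = 0.0075
  (b,2): 0.01·log₂(2.3810) = 0.0125
  (b,3): 0.03·log₂(0.7389) = -0.0131
  (c,1): 0.17·log₂(2.2487) = 0.1987
  (c,2): 0.03·log₂(2.3810) = 0.0375
  (c,3): 0.01·log₂(0.0821) = -0.0361
Sum = 0.274 bits.

0.274 bits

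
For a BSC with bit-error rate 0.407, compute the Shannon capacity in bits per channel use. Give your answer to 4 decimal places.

Binary symmetric channel: C = 1 − h₂(ε) where h₂ is the binary entropy function.
h₂(0.407) = −0.407·log₂0.407 − 0.593·log₂0.593 = 0.9749.
C = 1 − 0.9749 = 0.0251 bits per channel use.

0.0251 bits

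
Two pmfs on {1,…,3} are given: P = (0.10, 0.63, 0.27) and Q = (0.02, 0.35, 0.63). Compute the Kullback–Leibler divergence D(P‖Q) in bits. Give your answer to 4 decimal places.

0.4364 bits

D(P‖Q) = Σ p·log₂(p/q).
  0.10·log₂(0.10/0.02) = 0.23219
  0.63·log₂(0.63/0.35) = 0.53424
  0.27·log₂(0.27/0.63) = -0.33005
D(P‖Q) = 0.4364 bits.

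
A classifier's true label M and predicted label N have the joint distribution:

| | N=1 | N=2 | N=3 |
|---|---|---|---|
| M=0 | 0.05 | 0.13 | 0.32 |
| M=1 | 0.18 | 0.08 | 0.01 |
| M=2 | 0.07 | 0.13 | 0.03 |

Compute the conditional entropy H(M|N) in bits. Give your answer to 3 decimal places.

1.150 bits

Chain rule: H(M|N) = H(M,N) − H(N).
Marginals: p(M) = (0.5000, 0.2700, 0.2300), p(N) = (0.3000, 0.3400, 0.3600).
H(M,N) = 2.7310 bits; H(N) = 1.5809 bits.
H(M|N) = 2.7310 − 1.5809 = 1.150 bits.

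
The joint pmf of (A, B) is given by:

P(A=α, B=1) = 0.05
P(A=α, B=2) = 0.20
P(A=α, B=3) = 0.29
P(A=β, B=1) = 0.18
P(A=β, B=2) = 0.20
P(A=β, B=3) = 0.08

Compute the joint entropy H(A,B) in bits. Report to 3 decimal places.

2.400 bits

H(A,B) = −Σ p(x,y)·log₂ p(x,y) over all 6 cells.
  cell (α,1): −0.05·log₂0.05 = 0.2161
  cell (α,2): −0.20·log₂0.20 = 0.4644
  cell (α,3): −0.29·log₂0.29 = 0.5179
  cell (β,1): −0.18·log₂0.18 = 0.4453
  cell (β,2): −0.20·log₂0.20 = 0.4644
  cell (β,3): −0.08·log₂0.08 = 0.2915
Sum = 2.400 bits.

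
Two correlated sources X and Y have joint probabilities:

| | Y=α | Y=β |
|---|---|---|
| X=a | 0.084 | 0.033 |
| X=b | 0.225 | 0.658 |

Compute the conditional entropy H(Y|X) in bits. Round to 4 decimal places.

0.8234 bits

Chain rule: H(Y|X) = H(X,Y) − H(X).
Marginals: p(X) = (0.1170, 0.8830), p(Y) = (0.3090, 0.6910).
H(X,Y) = 1.3441 bits; H(X) = 0.5207 bits.
H(Y|X) = 1.3441 − 0.5207 = 0.8234 bits.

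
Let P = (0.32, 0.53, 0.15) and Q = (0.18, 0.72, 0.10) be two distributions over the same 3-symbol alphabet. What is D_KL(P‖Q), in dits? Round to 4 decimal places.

D(P‖Q) = Σ p·log₁₀(p/q).
  0.32·log₁₀(0.32/0.18) = 0.07996
  0.53·log₁₀(0.53/0.72) = -0.07052
  0.15·log₁₀(0.15/0.10) = 0.02641
D(P‖Q) = 0.0359 dits.

0.0359 dits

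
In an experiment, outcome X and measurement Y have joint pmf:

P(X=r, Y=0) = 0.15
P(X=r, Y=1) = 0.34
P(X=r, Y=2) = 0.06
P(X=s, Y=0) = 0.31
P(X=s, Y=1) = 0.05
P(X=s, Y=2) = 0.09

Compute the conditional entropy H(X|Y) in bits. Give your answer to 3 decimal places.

0.780 bits

Chain rule: H(X|Y) = H(X,Y) − H(Y).
Marginals: p(X) = (0.5500, 0.4500), p(Y) = (0.4600, 0.3900, 0.1500).
H(X,Y) = 2.2358 bits; H(Y) = 1.4557 bits.
H(X|Y) = 2.2358 − 1.4557 = 0.780 bits.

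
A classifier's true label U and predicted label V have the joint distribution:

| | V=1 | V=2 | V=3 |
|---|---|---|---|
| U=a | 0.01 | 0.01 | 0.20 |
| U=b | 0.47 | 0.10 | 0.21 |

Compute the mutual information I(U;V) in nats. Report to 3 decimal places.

0.161 nats

Marginals: p(U) = (0.2200, 0.7800), p(V) = (0.4800, 0.1100, 0.4100).
I(U;V) = H(U) + H(V) − H(U,V).
H(U) = 0.5269, H(V) = 0.9607, H(U,V) = 1.3268.
I(U;V) = 0.5269 + 0.9607 − 1.3268 = 0.161 nats.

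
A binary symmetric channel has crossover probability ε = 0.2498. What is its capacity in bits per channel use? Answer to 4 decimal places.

Binary symmetric channel: C = 1 − h₂(ε) where h₂ is the binary entropy function.
h₂(0.2498) = −0.2498·log₂0.2498 − 0.7502·log₂0.7502 = 0.8110.
C = 1 − 0.8110 = 0.1890 bits per channel use.

0.1890 bits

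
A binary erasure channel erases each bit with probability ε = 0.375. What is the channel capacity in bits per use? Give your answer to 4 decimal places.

0.6250 bits

Binary erasure channel: capacity C = 1 − ε.
C = 1 − 0.375 = 0.6250 bits per channel use.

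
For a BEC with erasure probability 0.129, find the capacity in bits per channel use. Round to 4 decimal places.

0.8710 bits

Binary erasure channel: capacity C = 1 − ε.
C = 1 − 0.129 = 0.8710 bits per channel use.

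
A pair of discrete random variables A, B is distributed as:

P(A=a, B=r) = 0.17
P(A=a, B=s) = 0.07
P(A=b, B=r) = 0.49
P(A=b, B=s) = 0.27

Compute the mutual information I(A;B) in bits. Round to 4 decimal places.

Marginals: p(A) = (0.2400, 0.7600), p(B) = (0.6600, 0.3400).
I(A;B) = H(A) + H(B) − H(A,B).
H(A) = 0.7950, H(B) = 0.9248, H(A,B) = 1.7174.
I(A;B) = 0.7950 + 0.9248 − 1.7174 = 0.0024 bits.

0.0024 bits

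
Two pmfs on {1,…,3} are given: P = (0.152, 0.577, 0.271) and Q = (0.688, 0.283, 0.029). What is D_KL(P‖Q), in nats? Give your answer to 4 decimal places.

D(P‖Q) = Σ p·ln(p/q).
  0.152·ln(0.152/0.688) = -0.22951
  0.577·ln(0.577/0.283) = 0.41105
  0.271·ln(0.271/0.029) = 0.60564
D(P‖Q) = 0.7872 nats.

0.7872 nats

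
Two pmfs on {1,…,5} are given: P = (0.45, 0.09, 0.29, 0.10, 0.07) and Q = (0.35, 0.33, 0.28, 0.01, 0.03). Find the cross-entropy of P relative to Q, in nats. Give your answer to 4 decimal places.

1.6473 nats

H(P,Q) = −Σ p·ln q.
  −0.45·ln(0.35) = 0.47242
  −0.09·ln(0.33) = 0.09978
  −0.29·ln(0.28) = 0.36916
  −0.10·ln(0.01) = 0.46052
  −0.07·ln(0.03) = 0.24546
H(P,Q) = 1.6473 nats.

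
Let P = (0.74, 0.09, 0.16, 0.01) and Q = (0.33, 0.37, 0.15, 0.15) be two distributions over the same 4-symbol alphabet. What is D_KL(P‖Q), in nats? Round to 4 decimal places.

0.4536 nats

D(P‖Q) = Σ p·ln(p/q).
  0.74·ln(0.74/0.33) = 0.59759
  0.09·ln(0.09/0.37) = -0.12723
  0.16·ln(0.16/0.15) = 0.01033
  0.01·ln(0.01/0.15) = -0.02708
D(P‖Q) = 0.4536 nats.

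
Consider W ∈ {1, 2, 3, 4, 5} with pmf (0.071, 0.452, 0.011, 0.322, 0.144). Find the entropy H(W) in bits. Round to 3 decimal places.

1.789 bits

H(W) = −Σ p·log₂ p.
  −(0.071)·log₂(0.071) = 0.2709
  −(0.452)·log₂(0.452) = 0.5178
  −(0.011)·log₂(0.011) = 0.0716
  −(0.322)·log₂(0.322) = 0.5264
  −(0.144)·log₂(0.144) = 0.4026
Sum: 0.2709 + 0.5178 + 0.0716 + 0.5264 + 0.4026 = 1.789 bits.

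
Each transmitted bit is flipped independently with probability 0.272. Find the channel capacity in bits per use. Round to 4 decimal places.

Binary symmetric channel: C = 1 − h₂(ε) where h₂ is the binary entropy function.
h₂(0.272) = −0.272·log₂0.272 − 0.728·log₂0.728 = 0.8443.
C = 1 − 0.8443 = 0.1557 bits per channel use.

0.1557 bits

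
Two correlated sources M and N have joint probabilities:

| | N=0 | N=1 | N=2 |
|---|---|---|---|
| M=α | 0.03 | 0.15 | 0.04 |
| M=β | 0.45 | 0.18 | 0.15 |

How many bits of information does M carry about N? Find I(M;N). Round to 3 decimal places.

0.129 bits

Marginals: p(M) = (0.2200, 0.7800), p(N) = (0.4800, 0.3300, 0.1900).
I(M;N) = Σ p(x,y)·log₂[p(x,y)/(p(x)p(y))].
  (α,0): 0.03·log₂(0.2841) = -0.0545
  (α,1): 0.15·log₂(2.0661) = 0.1570
  (α,2): 0.04·log₂(0.9569) = -0.0025
  (β,0): 0.45·log₂(1.2019) = 0.1194
  (β,1): 0.18·log₂(0.6993) = -0.0929
  (β,2): 0.15·log₂(1.0121) = 0.0026
Sum = 0.129 bits.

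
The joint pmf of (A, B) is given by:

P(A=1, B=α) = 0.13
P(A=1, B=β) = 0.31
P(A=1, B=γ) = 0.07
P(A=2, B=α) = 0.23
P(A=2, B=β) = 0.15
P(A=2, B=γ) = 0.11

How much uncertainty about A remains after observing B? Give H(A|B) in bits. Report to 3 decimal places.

Marginals: p(A) = (0.5100, 0.4900), p(B) = (0.3600, 0.4600, 0.1800).
H(A|B) = Σ p(B) · H(A|B=·).
  B=α: p=0.3600, H(A|B=α) = 0.9436
  B=β: p=0.4600, H(A|B=β) = 0.9109
  B=γ: p=0.1800, H(A|B=γ) = 0.9641
Weighted sum = 0.932 bits.

0.932 bits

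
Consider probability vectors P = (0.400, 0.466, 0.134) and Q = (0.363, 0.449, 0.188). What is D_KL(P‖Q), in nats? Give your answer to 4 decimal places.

D(P‖Q) = Σ p·ln(p/q).
  0.400·ln(0.400/0.363) = 0.03882
  0.466·ln(0.466/0.449) = 0.01732
  0.134·ln(0.134/0.188) = -0.04537
D(P‖Q) = 0.0108 nats.

0.0108 nats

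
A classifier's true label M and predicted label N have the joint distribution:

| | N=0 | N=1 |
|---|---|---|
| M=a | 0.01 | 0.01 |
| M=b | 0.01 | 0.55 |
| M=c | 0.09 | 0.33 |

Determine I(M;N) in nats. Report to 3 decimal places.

Marginals: p(M) = (0.0200, 0.5600, 0.4200), p(N) = (0.1100, 0.8900).
I(M;N) = H(M) + H(N) − H(M,N).
H(M) = 0.7673, H(N) = 0.3465, H(M,N) = 1.0495.
I(M;N) = 0.7673 + 0.3465 − 1.0495 = 0.064 nats.

0.064 nats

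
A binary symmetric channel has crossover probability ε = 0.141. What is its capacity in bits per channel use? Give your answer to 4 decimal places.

Binary symmetric channel: C = 1 − h₂(ε) where h₂ is the binary entropy function.
h₂(0.141) = −0.141·log₂0.141 − 0.859·log₂0.859 = 0.5869.
C = 1 − 0.5869 = 0.4131 bits per channel use.

0.4131 bits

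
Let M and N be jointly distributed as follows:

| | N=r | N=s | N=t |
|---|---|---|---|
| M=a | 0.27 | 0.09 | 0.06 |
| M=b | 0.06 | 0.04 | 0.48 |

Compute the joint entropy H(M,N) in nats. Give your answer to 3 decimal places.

1.389 nats

H(M,N) = −Σ p(x,y)·ln p(x,y) over all 6 cells.
  cell (a,r): −0.27·ln0.27 = 0.3535
  cell (a,s): −0.09·ln0.09 = 0.2167
  cell (a,t): −0.06·ln0.06 = 0.1688
  cell (b,r): −0.06·ln0.06 = 0.1688
  cell (b,s): −0.04·ln0.04 = 0.1288
  cell (b,t): −0.48·ln0.48 = 0.3523
Sum = 1.389 nats.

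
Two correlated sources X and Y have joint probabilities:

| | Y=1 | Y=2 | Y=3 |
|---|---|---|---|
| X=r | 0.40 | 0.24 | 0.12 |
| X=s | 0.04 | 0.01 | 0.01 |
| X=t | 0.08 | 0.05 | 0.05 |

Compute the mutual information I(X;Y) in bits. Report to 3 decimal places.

Marginals: p(X) = (0.7600, 0.0600, 0.1800), p(Y) = (0.5200, 0.3000, 0.1800).
I(X;Y) = H(X) + H(Y) − H(X,Y).
H(X) = 0.9897, H(Y) = 1.4570, H(X,Y) = 2.4323.
I(X;Y) = 0.9897 + 1.4570 − 2.4323 = 0.014 bits.

0.014 bits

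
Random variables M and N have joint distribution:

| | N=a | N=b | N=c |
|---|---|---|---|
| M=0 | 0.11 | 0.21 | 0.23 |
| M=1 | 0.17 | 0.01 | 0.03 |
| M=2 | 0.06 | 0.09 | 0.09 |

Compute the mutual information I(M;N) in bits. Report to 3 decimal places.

0.192 bits

Marginals: p(M) = (0.5500, 0.2100, 0.2400), p(N) = (0.3400, 0.3100, 0.3500).
I(M;N) = H(M) + H(N) − H(M,N).
H(M) = 1.4413, H(N) = 1.5831, H(M,N) = 2.8324.
I(M;N) = 1.4413 + 1.5831 − 2.8324 = 0.192 bits.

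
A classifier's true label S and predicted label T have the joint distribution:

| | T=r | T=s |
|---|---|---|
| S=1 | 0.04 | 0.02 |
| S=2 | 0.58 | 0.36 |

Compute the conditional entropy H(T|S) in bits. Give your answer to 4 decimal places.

0.9576 bits

Marginals: p(S) = (0.0600, 0.9400), p(T) = (0.6200, 0.3800).
H(T|S) = Σ p(S) · H(T|S=·).
  S=1: p=0.0600, H(T|S=1) = 0.9183
  S=2: p=0.9400, H(T|S=2) = 0.9601
Weighted sum = 0.9576 bits.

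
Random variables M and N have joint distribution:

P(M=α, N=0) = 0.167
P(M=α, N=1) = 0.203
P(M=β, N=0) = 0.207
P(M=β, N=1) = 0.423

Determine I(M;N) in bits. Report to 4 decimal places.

0.0107 bits

Marginals: p(M) = (0.3700, 0.6300), p(N) = (0.3740, 0.6260).
I(M;N) = Σ p(x,y)·log₂[p(x,y)/(p(x)p(y))].
  (α,0): 0.167·log₂(1.2068) = 0.04529
  (α,1): 0.203·log₂(0.8764) = -0.03863
  (β,0): 0.207·log₂(0.8785) = -0.03867
  (β,1): 0.423·log₂(1.0726) = 0.04275
Sum = 0.0107 bits.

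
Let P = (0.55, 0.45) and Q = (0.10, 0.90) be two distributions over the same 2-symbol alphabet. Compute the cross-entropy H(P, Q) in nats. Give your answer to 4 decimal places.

H(P,Q) = −Σ p·ln q.
  −0.55·ln(0.10) = 1.26642
  −0.45·ln(0.90) = 0.04741
H(P,Q) = 1.3138 nats.

1.3138 nats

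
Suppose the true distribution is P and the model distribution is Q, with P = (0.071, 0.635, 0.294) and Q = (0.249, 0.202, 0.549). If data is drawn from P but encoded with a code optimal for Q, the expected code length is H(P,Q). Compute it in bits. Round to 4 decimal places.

H(P,Q) = −Σ p·log₂ q.
  −0.071·log₂(0.249) = 0.14241
  −0.635·log₂(0.202) = 1.46531
  −0.294·log₂(0.549) = 0.25435
H(P,Q) = 1.8621 bits.

1.8621 bits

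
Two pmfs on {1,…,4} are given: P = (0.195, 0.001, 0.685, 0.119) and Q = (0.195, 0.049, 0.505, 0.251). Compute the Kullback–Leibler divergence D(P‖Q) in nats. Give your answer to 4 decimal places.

0.1161 nats

D(P‖Q) = Σ p·ln(p/q).
  0.195·ln(0.195/0.195) = 0.00000
  0.001·ln(0.001/0.049) = -0.00389
  0.685·ln(0.685/0.505) = 0.20883
  0.119·ln(0.119/0.251) = -0.08881
D(P‖Q) = 0.1161 nats.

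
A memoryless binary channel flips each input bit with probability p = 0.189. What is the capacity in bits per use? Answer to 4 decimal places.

Binary symmetric channel: C = 1 − h₂(ε) where h₂ is the binary entropy function.
h₂(0.189) = −0.189·log₂0.189 − 0.811·log₂0.811 = 0.6994.
C = 1 − 0.6994 = 0.3006 bits per channel use.

0.3006 bits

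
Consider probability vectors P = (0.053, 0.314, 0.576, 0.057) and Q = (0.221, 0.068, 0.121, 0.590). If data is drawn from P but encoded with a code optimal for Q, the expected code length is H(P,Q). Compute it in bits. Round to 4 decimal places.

3.1316 bits

H(P,Q) = −Σ p·log₂ q.
  −0.053·log₂(0.221) = 0.11543
  −0.314·log₂(0.068) = 1.21779
  −0.576·log₂(0.121) = 1.75503
  −0.057·log₂(0.590) = 0.04339
H(P,Q) = 3.1316 bits.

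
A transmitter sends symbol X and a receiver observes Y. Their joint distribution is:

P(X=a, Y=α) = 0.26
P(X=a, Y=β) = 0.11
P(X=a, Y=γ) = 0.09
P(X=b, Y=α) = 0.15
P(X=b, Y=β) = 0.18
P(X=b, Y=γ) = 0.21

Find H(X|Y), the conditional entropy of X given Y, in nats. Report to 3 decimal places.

0.645 nats

Marginals: p(X) = (0.4600, 0.5400), p(Y) = (0.4100, 0.2900, 0.3000).
H(X|Y) = Σ p(Y) · H(X|Y=·).
  Y=α: p=0.4100, H(X|Y=α) = 0.6567
  Y=β: p=0.2900, H(X|Y=β) = 0.6637
  Y=γ: p=0.3000, H(X|Y=γ) = 0.6109
Weighted sum = 0.645 nats.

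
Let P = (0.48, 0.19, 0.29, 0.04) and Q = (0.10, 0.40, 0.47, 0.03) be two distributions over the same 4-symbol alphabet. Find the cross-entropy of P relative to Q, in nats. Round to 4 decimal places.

1.6386 nats

H(P,Q) = −Σ p·ln q.
  −0.48·ln(0.10) = 1.10524
  −0.19·ln(0.40) = 0.17410
  −0.29·ln(0.47) = 0.21896
  −0.04·ln(0.03) = 0.14026
H(P,Q) = 1.6386 nats.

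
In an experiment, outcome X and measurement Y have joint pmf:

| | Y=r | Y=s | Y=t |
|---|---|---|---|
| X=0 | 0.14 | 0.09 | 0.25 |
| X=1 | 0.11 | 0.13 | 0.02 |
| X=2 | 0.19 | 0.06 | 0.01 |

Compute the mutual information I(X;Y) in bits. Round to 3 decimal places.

0.248 bits

Marginals: p(X) = (0.4800, 0.2600, 0.2600), p(Y) = (0.4400, 0.2800, 0.2800).
I(X;Y) = Σ p(x,y)·log₂[p(x,y)/(p(x)p(y))].
  (0,r): 0.14·log₂(0.6629) = -0.0830
  (0,s): 0.09·log₂(0.6696) = -0.0521
  (0,t): 0.25·log₂(1.8601) = 0.2238
  (1,r): 0.11·log₂(0.9615) = -0.0062
  (1,s): 0.13·log₂(1.7857) = 0.1087
  (1,t): 0.02·log₂(0.2747) = -0.0373
  (2,r): 0.19·log₂(1.6608) = 0.1391
  (2,s): 0.06·log₂(0.8242) = -0.0167
  (2,t): 0.01·log₂(0.1374) = -0.0286
Sum = 0.248 bits.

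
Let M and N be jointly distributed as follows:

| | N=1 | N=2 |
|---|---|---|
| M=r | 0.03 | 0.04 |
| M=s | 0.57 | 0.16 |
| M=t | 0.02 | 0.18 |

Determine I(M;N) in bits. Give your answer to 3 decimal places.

0.241 bits

Marginals: p(M) = (0.0700, 0.7300, 0.2000), p(N) = (0.6200, 0.3800).
I(M;N) = H(M) + H(N) − H(M,N).
H(M) = 1.0644, H(N) = 0.9580, H(M,N) = 1.7810.
I(M;N) = 1.0644 + 0.9580 − 1.7810 = 0.241 bits.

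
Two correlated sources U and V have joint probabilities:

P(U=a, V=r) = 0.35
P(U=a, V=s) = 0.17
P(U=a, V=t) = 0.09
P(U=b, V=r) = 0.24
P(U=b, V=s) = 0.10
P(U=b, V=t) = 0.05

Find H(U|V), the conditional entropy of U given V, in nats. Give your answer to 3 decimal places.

0.668 nats

Chain rule: H(U|V) = H(U,V) − H(V).
Marginals: p(U) = (0.6100, 0.3900), p(V) = (0.5900, 0.2700, 0.1400).
H(U,V) = 1.6079 nats; H(V) = 0.9401 nats.
H(U|V) = 1.6079 − 0.9401 = 0.668 nats.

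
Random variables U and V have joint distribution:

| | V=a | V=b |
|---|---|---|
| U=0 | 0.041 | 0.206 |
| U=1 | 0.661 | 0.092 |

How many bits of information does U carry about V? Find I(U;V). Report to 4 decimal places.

0.3154 bits

Marginals: p(U) = (0.2470, 0.7530), p(V) = (0.7020, 0.2980).
I(U;V) = Σ p(x,y)·log₂[p(x,y)/(p(x)p(y))].
  (0,a): 0.041·log₂(0.2365) = -0.08529
  (0,b): 0.206·log₂(2.7987) = 0.30586
  (1,a): 0.661·log₂(1.2505) = 0.21314
  (1,b): 0.092·log₂(0.4100) = -0.11834
Sum = 0.3154 bits.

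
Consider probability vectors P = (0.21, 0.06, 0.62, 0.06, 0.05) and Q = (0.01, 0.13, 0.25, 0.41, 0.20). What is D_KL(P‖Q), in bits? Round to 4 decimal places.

1.4015 bits

D(P‖Q) = Σ p·log₂(p/q).
  0.21·log₂(0.21/0.01) = 0.92239
  0.06·log₂(0.06/0.13) = -0.06693
  0.62·log₂(0.62/0.25) = 0.81241
  0.06·log₂(0.06/0.41) = -0.16636
  0.05·log₂(0.05/0.20) = -0.10000
D(P‖Q) = 1.4015 bits.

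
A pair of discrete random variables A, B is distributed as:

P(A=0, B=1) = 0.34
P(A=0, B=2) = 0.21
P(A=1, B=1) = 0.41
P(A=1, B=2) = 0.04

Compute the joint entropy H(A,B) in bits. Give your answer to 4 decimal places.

1.7151 bits

H(A,B) = −Σ p(x,y)·log₂ p(x,y) over all 4 cells.
  cell (0,1): −0.34·log₂0.34 = 0.52917
  cell (0,2): −0.21·log₂0.21 = 0.47282
  cell (1,1): −0.41·log₂0.41 = 0.52738
  cell (1,2): −0.04·log₂0.04 = 0.18575
Sum = 1.7151 bits.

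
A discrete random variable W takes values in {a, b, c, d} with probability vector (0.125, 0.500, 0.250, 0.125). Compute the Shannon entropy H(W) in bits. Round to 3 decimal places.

1.750 bits

H(W) = −Σ p·log₂ p.
  −(0.125)·log₂(0.125) = 0.3750
  −(0.500)·log₂(0.500) = 0.5000
  −(0.250)·log₂(0.250) = 0.5000
  −(0.125)·log₂(0.125) = 0.3750
Sum: 0.3750 + 0.5000 + 0.5000 + 0.3750 = 1.750 bits.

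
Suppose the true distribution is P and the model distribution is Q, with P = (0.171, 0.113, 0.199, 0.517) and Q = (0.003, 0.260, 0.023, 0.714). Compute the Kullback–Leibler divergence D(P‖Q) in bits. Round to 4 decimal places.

D(P‖Q) = Σ p·log₂(p/q).
  0.171·log₂(0.171/0.003) = 0.99742
  0.113·log₂(0.113/0.260) = -0.13585
  0.199·log₂(0.199/0.023) = 0.61950
  0.517·log₂(0.517/0.714) = -0.24080
D(P‖Q) = 1.2403 bits.

1.2403 bits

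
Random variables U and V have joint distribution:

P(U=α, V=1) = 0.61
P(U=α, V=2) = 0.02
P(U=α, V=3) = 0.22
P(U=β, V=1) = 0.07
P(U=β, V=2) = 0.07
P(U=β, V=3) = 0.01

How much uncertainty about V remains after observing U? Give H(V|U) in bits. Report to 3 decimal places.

Marginals: p(U) = (0.8500, 0.1500), p(V) = (0.6800, 0.0900, 0.2300).
H(V|U) = Σ p(U) · H(V|U=·).
  U=α: p=0.8500, H(V|U=α) = 0.9755
  U=β: p=0.1500, H(V|U=β) = 1.2867
Weighted sum = 1.022 bits.

1.022 bits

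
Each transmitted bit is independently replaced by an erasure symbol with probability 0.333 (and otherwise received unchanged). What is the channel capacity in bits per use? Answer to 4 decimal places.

Binary erasure channel: capacity C = 1 − ε.
C = 1 − 0.333 = 0.6670 bits per channel use.

0.6670 bits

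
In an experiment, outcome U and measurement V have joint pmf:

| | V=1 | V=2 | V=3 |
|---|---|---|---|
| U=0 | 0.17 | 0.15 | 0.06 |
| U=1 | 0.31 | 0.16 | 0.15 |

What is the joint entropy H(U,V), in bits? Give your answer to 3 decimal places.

2.446 bits

H(U,V) = −Σ p(x,y)·log₂ p(x,y) over all 6 cells.
  cell (0,1): −0.17·log₂0.17 = 0.4346
  cell (0,2): −0.15·log₂0.15 = 0.4105
  cell (0,3): −0.06·log₂0.06 = 0.2435
  cell (1,1): −0.31·log₂0.31 = 0.5238
  cell (1,2): −0.16·log₂0.16 = 0.4230
  cell (1,3): −0.15·log₂0.15 = 0.4105
Sum = 2.446 bits.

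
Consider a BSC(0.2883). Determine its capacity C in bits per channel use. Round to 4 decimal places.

0.1335 bits

Binary symmetric channel: C = 1 − h₂(ε) where h₂ is the binary entropy function.
h₂(0.2883) = −0.2883·log₂0.2883 − 0.7117·log₂0.7117 = 0.8665.
C = 1 − 0.8665 = 0.1335 bits per channel use.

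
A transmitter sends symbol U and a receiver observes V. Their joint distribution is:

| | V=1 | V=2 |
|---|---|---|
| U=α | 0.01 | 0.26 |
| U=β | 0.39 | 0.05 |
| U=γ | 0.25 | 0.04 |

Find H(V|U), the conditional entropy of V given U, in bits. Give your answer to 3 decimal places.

Chain rule: H(V|U) = H(U,V) − H(U).
Marginals: p(U) = (0.2700, 0.4400, 0.2900), p(V) = (0.6500, 0.3500).
H(U,V) = 2.0034 bits; H(U) = 1.5491 bits.
H(V|U) = 2.0034 − 1.5491 = 0.454 bits.

0.454 bits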